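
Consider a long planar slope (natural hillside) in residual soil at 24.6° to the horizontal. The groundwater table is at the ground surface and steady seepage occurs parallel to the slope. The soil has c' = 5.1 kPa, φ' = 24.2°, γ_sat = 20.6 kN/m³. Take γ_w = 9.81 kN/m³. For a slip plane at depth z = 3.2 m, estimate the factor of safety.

With seepage parallel to the slope and the water table at the surface, the effective normal stress on the slip plane uses the buoyant unit weight γ' = γ_sat − γ_w while the driving shear stress uses γ_sat:
FS = [c' + γ' z cos²β tanφ'] / [γ_sat z sinβ cosβ]
γ' = 20.6 − 9.81 = 10.79 kN/m³
Numerator = 5.1 + 10.79·3.2·cos²24.6°·tan24.2° = 5.1 + 10.79·3.2·0.8267·0.4494 = 17.928 kPa
Denominator = 20.6·3.2·sin24.6°·cos24.6° = 20.6·3.2·0.4163·0.9092 = 24.951 kPa
FS = 17.928 / 24.951 = 0.719

FS = 0.72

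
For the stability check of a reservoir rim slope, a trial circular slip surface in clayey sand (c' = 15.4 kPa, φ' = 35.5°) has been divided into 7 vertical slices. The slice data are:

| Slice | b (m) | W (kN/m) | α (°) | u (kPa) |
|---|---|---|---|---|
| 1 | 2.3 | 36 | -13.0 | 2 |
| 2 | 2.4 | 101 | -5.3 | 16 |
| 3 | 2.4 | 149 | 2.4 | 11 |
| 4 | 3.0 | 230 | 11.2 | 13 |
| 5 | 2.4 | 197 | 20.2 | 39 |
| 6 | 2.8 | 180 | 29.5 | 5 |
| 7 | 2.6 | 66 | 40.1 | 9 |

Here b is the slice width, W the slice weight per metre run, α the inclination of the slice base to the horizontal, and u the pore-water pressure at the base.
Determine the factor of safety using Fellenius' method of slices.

Ordinary method of slices: FS = Σ[c'·Δl_i + (W_i cosα_i − u_i·Δl_i)·tanφ'] / Σ W_i sinα_i, with Δl_i = b_i / cosα_i.
Slice 1: Δl = 2.3/cos(-13.0°) = 2.360 m; N'_1 = 36·cos(-13.0°) − 2·2.360 = 30.4; c'Δl = 36.35; W sinα = -8.1
Slice 2: Δl = 2.4/cos(-5.3°) = 2.410 m; N'_2 = 101·cos(-5.3°) − 16·2.410 = 62.0; c'Δl = 37.12; W sinα = -9.3
Slice 3: Δl = 2.4/cos2.4° = 2.402 m; N'_3 = 149·cos2.4° − 11·2.402 = 122.4; c'Δl = 36.99; W sinα = 6.2
Slice 4: Δl = 3.0/cos11.2° = 3.058 m; N'_4 = 230·cos11.2° − 13·3.058 = 185.9; c'Δl = 47.10; W sinα = 44.7
Slice 5: Δl = 2.4/cos20.2° = 2.557 m; N'_5 = 197·cos20.2° − 39·2.557 = 85.1; c'Δl = 39.38; W sinα = 68.0
Slice 6: Δl = 2.8/cos29.5° = 3.217 m; N'_6 = 180·cos29.5° − 5·3.217 = 140.6; c'Δl = 49.54; W sinα = 88.6
Slice 7: Δl = 2.6/cos40.1° = 3.399 m; N'_7 = 66·cos40.1° − 9·3.399 = 19.9; c'Δl = 52.35; W sinα = 42.5
Σc'Δl = 298.8 kN/m; ΣN' = 646.3 kN/m; ΣW sinα = 232.7 kN/m
Resisting = 298.8 + 646.3·tan35.5° = 298.8 + 461.0 = 759.8 kN/m
FS = 759.8 / 232.7 = 3.266

FS = 3.27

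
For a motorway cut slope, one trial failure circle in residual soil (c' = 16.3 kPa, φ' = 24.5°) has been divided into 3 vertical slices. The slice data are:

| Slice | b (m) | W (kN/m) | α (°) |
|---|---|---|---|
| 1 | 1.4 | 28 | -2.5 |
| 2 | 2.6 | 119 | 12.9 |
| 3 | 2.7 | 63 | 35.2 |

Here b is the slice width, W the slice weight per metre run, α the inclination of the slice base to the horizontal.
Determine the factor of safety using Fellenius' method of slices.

Ordinary method of slices: FS = Σ[c'·Δl_i + (W_i cosα_i)·tanφ'] / Σ W_i sinα_i, with Δl_i = b_i / cosα_i.
Slice 1: Δl = 1.4/cos(-2.5°) = 1.401 m; N'_1 = 28·cos(-2.5°) = 28.0; c'Δl = 22.84; W sinα = -1.2
Slice 2: Δl = 2.6/cos12.9° = 2.667 m; N'_2 = 119·cos12.9° = 116.0; c'Δl = 43.48; W sinα = 26.6
Slice 3: Δl = 2.7/cos35.2° = 3.304 m; N'_3 = 63·cos35.2° = 51.5; c'Δl = 53.86; W sinα = 36.3
Σc'Δl = 120.2 kN/m; ΣN' = 195.5 kN/m; ΣW sinα = 61.7 kN/m
Resisting = 120.2 + 195.5·tan24.5° = 120.2 + 89.1 = 209.2 kN/m
FS = 209.2 / 61.7 = 3.394

FS = 3.39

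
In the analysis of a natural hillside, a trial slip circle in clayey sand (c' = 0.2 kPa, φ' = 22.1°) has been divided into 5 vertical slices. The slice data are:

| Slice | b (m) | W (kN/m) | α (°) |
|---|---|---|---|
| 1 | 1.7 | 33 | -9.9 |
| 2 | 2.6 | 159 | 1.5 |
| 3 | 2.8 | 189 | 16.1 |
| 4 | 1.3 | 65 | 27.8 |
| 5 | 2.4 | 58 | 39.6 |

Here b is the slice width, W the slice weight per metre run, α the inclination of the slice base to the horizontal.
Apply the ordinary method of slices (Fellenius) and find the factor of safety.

Ordinary method of slices: FS = Σ[c'·Δl_i + (W_i cosα_i)·tanφ'] / Σ W_i sinα_i, with Δl_i = b_i / cosα_i.
Slice 1: Δl = 1.7/cos(-9.9°) = 1.726 m; N'_1 = 33·cos(-9.9°) = 32.5; c'Δl = 0.35; W sinα = -5.7
Slice 2: Δl = 2.6/cos1.5° = 2.601 m; N'_2 = 159·cos1.5° = 158.9; c'Δl = 0.52; W sinα = 4.2
Slice 3: Δl = 2.8/cos16.1° = 2.914 m; N'_3 = 189·cos16.1° = 181.6; c'Δl = 0.58; W sinα = 52.4
Slice 4: Δl = 1.3/cos27.8° = 1.470 m; N'_4 = 65·cos27.8° = 57.5; c'Δl = 0.29; W sinα = 30.3
Slice 5: Δl = 2.4/cos39.6° = 3.115 m; N'_5 = 58·cos39.6° = 44.7; c'Δl = 0.62; W sinα = 37.0
Σc'Δl = 2.4 kN/m; ΣN' = 475.2 kN/m; ΣW sinα = 118.2 kN/m
Resisting = 2.4 + 475.2·tan22.1° = 2.4 + 193.0 = 195.3 kN/m
FS = 195.3 / 118.2 = 1.653

FS = 1.65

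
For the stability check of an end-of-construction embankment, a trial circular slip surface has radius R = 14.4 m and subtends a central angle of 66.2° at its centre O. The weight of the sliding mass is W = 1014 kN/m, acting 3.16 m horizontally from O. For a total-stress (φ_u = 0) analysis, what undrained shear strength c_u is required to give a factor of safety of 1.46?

c_u = 19.5 kPa

FS = c_u·L_a·R / (W·d), so c_u = FS·W·d / (L_a·R).
Arc length L_a = R·θ = 14.4·(66.2°·π/180) = 14.4·1.1554 = 16.64 m
c_u = 1.46·1014·3.16 / (16.64·14.4) = 4678.2 / 239.59 = 19.53 kPa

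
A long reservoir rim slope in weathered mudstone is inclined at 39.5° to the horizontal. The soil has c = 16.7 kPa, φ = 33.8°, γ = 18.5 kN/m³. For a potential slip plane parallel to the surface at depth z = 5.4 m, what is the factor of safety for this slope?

For an infinite slope with a slip plane parallel to the surface (no pore pressure): FS = [c + γz cos²β tanφ] / [γz sinβ cosβ].
γz = 18.5·5.4 = 99.90 kN/m²
Numerator = 16.7 + 99.90·cos²39.5°·tan33.8° = 16.7 + 99.90·0.5954·0.6694 = 56.519 kPa
Denominator = 99.90·sin39.5°·cos39.5° = 99.90·0.6361·0.7716 = 49.032 kPa
FS = 56.519 / 49.032 = 1.153

FS = 1.15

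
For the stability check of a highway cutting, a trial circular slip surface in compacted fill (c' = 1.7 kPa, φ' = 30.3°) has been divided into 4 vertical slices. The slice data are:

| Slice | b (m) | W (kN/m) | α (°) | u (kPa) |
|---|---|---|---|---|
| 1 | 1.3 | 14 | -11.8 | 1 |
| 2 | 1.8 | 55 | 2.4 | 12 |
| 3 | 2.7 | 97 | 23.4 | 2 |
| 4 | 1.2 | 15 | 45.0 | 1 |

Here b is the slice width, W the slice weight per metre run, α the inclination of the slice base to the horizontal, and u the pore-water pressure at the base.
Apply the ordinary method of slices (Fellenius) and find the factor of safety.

Ordinary method of slices: FS = Σ[c'·Δl_i + (W_i cosα_i − u_i·Δl_i)·tanφ'] / Σ W_i sinα_i, with Δl_i = b_i / cosα_i.
Slice 1: Δl = 1.3/cos(-11.8°) = 1.328 m; N'_1 = 14·cos(-11.8°) − 1·1.328 = 12.4; c'Δl = 2.26; W sinα = -2.9
Slice 2: Δl = 1.8/cos2.4° = 1.802 m; N'_2 = 55·cos2.4° − 12·1.802 = 33.3; c'Δl = 3.06; W sinα = 2.3
Slice 3: Δl = 2.7/cos23.4° = 2.942 m; N'_3 = 97·cos23.4° − 2·2.942 = 83.1; c'Δl = 5.00; W sinα = 38.5
Slice 4: Δl = 1.2/cos45.0° = 1.697 m; N'_4 = 15·cos45.0° − 1·1.697 = 8.9; c'Δl = 2.88; W sinα = 10.6
Σc'Δl = 13.2 kN/m; ΣN' = 137.8 kN/m; ΣW sinα = 48.6 kN/m
Resisting = 13.2 + 137.8·tan30.3° = 13.2 + 80.5 = 93.7 kN/m
FS = 93.7 / 48.6 = 1.929

FS = 1.93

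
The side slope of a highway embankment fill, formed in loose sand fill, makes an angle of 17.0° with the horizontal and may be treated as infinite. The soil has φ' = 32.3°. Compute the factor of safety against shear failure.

FS = 2.07

For a dry cohesionless infinite slope the factor of safety is FS = tanφ' / tanβ.
FS = tan32.3° / tan17.0° = 0.6322 / 0.3057 = 2.068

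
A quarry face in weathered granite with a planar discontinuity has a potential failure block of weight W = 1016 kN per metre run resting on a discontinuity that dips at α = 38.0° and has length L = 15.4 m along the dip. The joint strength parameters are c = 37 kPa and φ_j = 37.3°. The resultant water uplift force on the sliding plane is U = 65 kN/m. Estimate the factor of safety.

Resolving the block weight along and normal to the plane and applying the Mohr–Coulomb strength on the joint:
N' = W cosα − U = 1016·cos38.0° − 65 = 735.6 kN/m
Driving force T = W sinα = 1016·sin38.0° = 625.5 kN/m
Resisting force R = c·L + N'·tanφ_j = 37·15.4 + 735.6·tan37.3° = 569.8 + 560.4 = 1130.2 kN/m
FS = R / T = 1130.2 / 625.5 = 1.807

FS = 1.81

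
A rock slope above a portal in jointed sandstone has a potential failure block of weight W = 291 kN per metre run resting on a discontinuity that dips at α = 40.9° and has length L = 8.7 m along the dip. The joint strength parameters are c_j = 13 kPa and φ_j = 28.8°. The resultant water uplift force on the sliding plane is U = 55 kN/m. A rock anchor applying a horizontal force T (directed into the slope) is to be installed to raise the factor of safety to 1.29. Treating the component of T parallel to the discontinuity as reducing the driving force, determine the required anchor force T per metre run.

Resolving forces along and normal to the sliding plane, with the horizontal anchor force T adding T·sinα to the effective normal force and T·cosα acting up the plane against the driving force:
FS = [c_jL + (W cosα − U + T sinα) tanφ_j] / [W sinα − T cosα]
Without the anchor: N' = 165.0 kN/m, driving T_d = 190.5 kN/m, resisting R = 13·8.7 + 165.0·tan28.8° = 203.8 kN/m, FS = 1.07.
Setting FS = 1.29 and solving for T:
1.29·(190.5 − T cos40.9°) = 203.8 + T sin40.9°·tan28.8°
T·(sin40.9°·tan28.8° + 1.29·cos40.9°) = 1.29·190.5 − 203.8
T·(0.6547·0.5498 + 1.29·0.7559) = 245.8 − 203.8 = 42.0
T·1.3350 = 42.0
T = 31.5 kN/m

T = 31 kN/m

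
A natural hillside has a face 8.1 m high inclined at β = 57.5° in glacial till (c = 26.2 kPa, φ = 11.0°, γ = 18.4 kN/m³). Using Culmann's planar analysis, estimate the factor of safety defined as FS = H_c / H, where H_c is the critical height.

H_c = (4c/γ) · sinβ cosφ / [1 − cos(β − φ)]
    = (4·26.2/18.4) · sin57.5°·cos11.0° / [1 − cos46.5°]
    = 5.696 · 0.8279 / 0.3116 = 15.13 m
FS = H_c / H = 15.13 / 8.1 = 1.868

FS = 1.87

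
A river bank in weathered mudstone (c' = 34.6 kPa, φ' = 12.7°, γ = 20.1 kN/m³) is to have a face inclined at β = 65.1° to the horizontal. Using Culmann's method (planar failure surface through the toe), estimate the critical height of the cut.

Culmann's analysis gives the critical failure plane at α_cr = (β + φ')/2 = (65.1 + 12.7)/2 = 38.9°, and the critical height
H_c = (4c'/γ) · sinβ cosφ' / [1 − cos(β − φ')]
    = (4·34.6/20.1) · sin65.1°·cos12.7° / [1 − cos(52.4°)]
    = 6.886 · 0.9070·0.9755 / [1 − 0.6101]
    = 6.886 · 0.8849 / 0.3899
    = 15.63 m

H_c = 15.63 m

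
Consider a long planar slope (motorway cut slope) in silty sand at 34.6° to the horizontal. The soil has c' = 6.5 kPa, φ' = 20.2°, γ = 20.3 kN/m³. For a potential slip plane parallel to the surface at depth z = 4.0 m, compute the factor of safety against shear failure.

FS = 0.70

For an infinite slope with a slip plane parallel to the surface (no pore pressure): FS = [c' + γz cos²β tanφ'] / [γz sinβ cosβ].
γz = 20.3·4.0 = 81.20 kN/m²
Numerator = 6.5 + 81.20·cos²34.6°·tan20.2° = 6.5 + 81.20·0.6776·0.3679 = 26.742 kPa
Denominator = 81.20·sin34.6°·cos34.6° = 81.20·0.5678·0.8231 = 37.954 kPa
FS = 26.742 / 37.954 = 0.705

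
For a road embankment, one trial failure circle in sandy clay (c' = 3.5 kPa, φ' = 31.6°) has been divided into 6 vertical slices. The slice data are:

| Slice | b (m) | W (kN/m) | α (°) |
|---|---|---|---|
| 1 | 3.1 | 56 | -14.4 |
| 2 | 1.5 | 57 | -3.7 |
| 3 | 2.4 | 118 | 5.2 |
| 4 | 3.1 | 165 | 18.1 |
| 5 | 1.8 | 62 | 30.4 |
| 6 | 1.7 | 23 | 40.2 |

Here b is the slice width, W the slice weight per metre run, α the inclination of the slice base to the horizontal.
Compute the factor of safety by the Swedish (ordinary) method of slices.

FS = 3.67

Ordinary method of slices: FS = Σ[c'·Δl_i + (W_i cosα_i)·tanφ'] / Σ W_i sinα_i, with Δl_i = b_i / cosα_i.
Slice 1: Δl = 3.1/cos(-14.4°) = 3.201 m; N'_1 = 56·cos(-14.4°) = 54.2; c'Δl = 11.20; W sinα = -13.9
Slice 2: Δl = 1.5/cos(-3.7°) = 1.503 m; N'_2 = 57·cos(-3.7°) = 56.9; c'Δl = 5.26; W sinα = -3.7
Slice 3: Δl = 2.4/cos5.2° = 2.410 m; N'_3 = 118·cos5.2° = 117.5; c'Δl = 8.43; W sinα = 10.7
Slice 4: Δl = 3.1/cos18.1° = 3.261 m; N'_4 = 165·cos18.1° = 156.8; c'Δl = 11.41; W sinα = 51.3
Slice 5: Δl = 1.8/cos30.4° = 2.087 m; N'_5 = 62·cos30.4° = 53.5; c'Δl = 7.30; W sinα = 31.4
Slice 6: Δl = 1.7/cos40.2° = 2.226 m; N'_6 = 23·cos40.2° = 17.6; c'Δl = 7.79; W sinα = 14.8
Σc'Δl = 51.4 kN/m; ΣN' = 456.5 kN/m; ΣW sinα = 90.6 kN/m
Resisting = 51.4 + 456.5·tan31.6° = 51.4 + 280.8 = 332.3 kN/m
FS = 332.3 / 90.6 = 3.668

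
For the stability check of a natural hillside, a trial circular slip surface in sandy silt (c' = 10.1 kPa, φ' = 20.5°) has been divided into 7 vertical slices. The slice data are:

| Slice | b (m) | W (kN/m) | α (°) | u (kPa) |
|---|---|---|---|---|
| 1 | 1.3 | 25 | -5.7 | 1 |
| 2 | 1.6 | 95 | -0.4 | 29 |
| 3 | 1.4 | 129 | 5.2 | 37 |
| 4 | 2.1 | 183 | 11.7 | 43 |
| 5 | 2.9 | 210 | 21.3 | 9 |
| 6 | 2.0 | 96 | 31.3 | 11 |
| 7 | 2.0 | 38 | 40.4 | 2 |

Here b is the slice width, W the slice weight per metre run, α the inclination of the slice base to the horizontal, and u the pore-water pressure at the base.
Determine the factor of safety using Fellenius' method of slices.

FS = 1.67

Ordinary method of slices: FS = Σ[c'·Δl_i + (W_i cosα_i − u_i·Δl_i)·tanφ'] / Σ W_i sinα_i, with Δl_i = b_i / cosα_i.
Slice 1: Δl = 1.3/cos(-5.7°) = 1.306 m; N'_1 = 25·cos(-5.7°) − 1·1.306 = 23.6; c'Δl = 13.20; W sinα = -2.5
Slice 2: Δl = 1.6/cos(-0.4°) = 1.600 m; N'_2 = 95·cos(-0.4°) − 29·1.600 = 48.6; c'Δl = 16.16; W sinα = -0.7
Slice 3: Δl = 1.4/cos5.2° = 1.406 m; N'_3 = 129·cos5.2° − 37·1.406 = 76.5; c'Δl = 14.20; W sinα = 11.7
Slice 4: Δl = 2.1/cos11.7° = 2.145 m; N'_4 = 183·cos11.7° − 43·2.145 = 87.0; c'Δl = 21.66; W sinα = 37.1
Slice 5: Δl = 2.9/cos21.3° = 3.113 m; N'_5 = 210·cos21.3° − 9·3.113 = 167.6; c'Δl = 31.44; W sinα = 76.3
Slice 6: Δl = 2.0/cos31.3° = 2.341 m; N'_6 = 96·cos31.3° − 11·2.341 = 56.3; c'Δl = 23.64; W sinα = 49.9
Slice 7: Δl = 2.0/cos40.4° = 2.626 m; N'_7 = 38·cos40.4° − 2·2.626 = 23.7; c'Δl = 26.53; W sinα = 24.6
Σc'Δl = 146.8 kN/m; ΣN' = 483.2 kN/m; ΣW sinα = 196.4 kN/m
Resisting = 146.8 + 483.2·tan20.5° = 146.8 + 180.7 = 327.5 kN/m
FS = 327.5 / 196.4 = 1.667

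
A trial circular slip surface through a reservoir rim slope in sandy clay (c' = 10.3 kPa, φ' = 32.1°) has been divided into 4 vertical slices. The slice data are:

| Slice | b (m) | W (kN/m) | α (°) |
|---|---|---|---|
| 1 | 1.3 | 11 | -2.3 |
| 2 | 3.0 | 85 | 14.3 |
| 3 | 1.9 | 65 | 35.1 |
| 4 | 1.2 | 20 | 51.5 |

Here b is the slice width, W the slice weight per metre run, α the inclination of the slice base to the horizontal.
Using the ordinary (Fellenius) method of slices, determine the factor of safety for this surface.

Ordinary method of slices: FS = Σ[c'·Δl_i + (W_i cosα_i)·tanφ'] / Σ W_i sinα_i, with Δl_i = b_i / cosα_i.
Slice 1: Δl = 1.3/cos(-2.3°) = 1.301 m; N'_1 = 11·cos(-2.3°) = 11.0; c'Δl = 13.40; W sinα = -0.4
Slice 2: Δl = 3.0/cos14.3° = 3.096 m; N'_2 = 85·cos14.3° = 82.4; c'Δl = 31.89; W sinα = 21.0
Slice 3: Δl = 1.9/cos35.1° = 2.322 m; N'_3 = 65·cos35.1° = 53.2; c'Δl = 23.92; W sinα = 37.4
Slice 4: Δl = 1.2/cos51.5° = 1.928 m; N'_4 = 20·cos51.5° = 12.5; c'Δl = 19.85; W sinα = 15.7
Σc'Δl = 89.1 kN/m; ΣN' = 159.0 kN/m; ΣW sinα = 73.6 kN/m
Resisting = 89.1 + 159.0·tan32.1° = 89.1 + 99.7 = 188.8 kN/m
FS = 188.8 / 73.6 = 2.566

FS = 2.57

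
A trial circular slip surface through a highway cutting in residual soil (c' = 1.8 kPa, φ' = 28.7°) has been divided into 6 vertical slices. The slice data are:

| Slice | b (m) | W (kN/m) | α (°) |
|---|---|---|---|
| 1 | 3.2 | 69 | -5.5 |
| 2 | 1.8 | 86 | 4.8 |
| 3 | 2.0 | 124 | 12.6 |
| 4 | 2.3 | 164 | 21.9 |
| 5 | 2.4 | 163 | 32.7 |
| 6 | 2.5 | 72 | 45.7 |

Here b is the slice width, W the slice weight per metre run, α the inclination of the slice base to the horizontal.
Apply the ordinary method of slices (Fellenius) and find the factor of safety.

Ordinary method of slices: FS = Σ[c'·Δl_i + (W_i cosα_i)·tanφ'] / Σ W_i sinα_i, with Δl_i = b_i / cosα_i.
Slice 1: Δl = 3.2/cos(-5.5°) = 3.215 m; N'_1 = 69·cos(-5.5°) = 68.7; c'Δl = 5.79; W sinα = -6.6
Slice 2: Δl = 1.8/cos4.8° = 1.806 m; N'_2 = 86·cos4.8° = 85.7; c'Δl = 3.25; W sinα = 7.2
Slice 3: Δl = 2.0/cos12.6° = 2.049 m; N'_3 = 124·cos12.6° = 121.0; c'Δl = 3.69; W sinα = 27.0
Slice 4: Δl = 2.3/cos21.9° = 2.479 m; N'_4 = 164·cos21.9° = 152.2; c'Δl = 4.46; W sinα = 61.2
Slice 5: Δl = 2.4/cos32.7° = 2.852 m; N'_5 = 163·cos32.7° = 137.2; c'Δl = 5.13; W sinα = 88.1
Slice 6: Δl = 2.5/cos45.7° = 3.580 m; N'_6 = 72·cos45.7° = 50.3; c'Δl = 6.44; W sinα = 51.5
Σc'Δl = 28.8 kN/m; ΣN' = 615.0 kN/m; ΣW sinα = 228.4 kN/m
Resisting = 28.8 + 615.0·tan28.7° = 28.8 + 336.7 = 365.5 kN/m
FS = 365.5 / 228.4 = 1.600

FS = 1.60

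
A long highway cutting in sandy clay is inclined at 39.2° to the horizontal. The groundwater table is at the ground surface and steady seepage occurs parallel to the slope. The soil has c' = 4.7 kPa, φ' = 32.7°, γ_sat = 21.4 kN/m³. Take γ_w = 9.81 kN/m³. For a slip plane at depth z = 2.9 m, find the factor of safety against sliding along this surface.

FS = 0.58

With seepage parallel to the slope and the water table at the surface, the effective normal stress on the slip plane uses the buoyant unit weight γ' = γ_sat − γ_w while the driving shear stress uses γ_sat:
FS = [c' + γ' z cos²β tanφ'] / [γ_sat z sinβ cosβ]
γ' = 21.4 − 9.81 = 11.59 kN/m³
Numerator = 4.7 + 11.59·2.9·cos²39.2°·tan32.7° = 4.7 + 11.59·2.9·0.6005·0.6420 = 17.658 kPa
Denominator = 21.4·2.9·sin39.2°·cos39.2° = 21.4·2.9·0.6320·0.7749 = 30.396 kPa
FS = 17.658 / 30.396 = 0.581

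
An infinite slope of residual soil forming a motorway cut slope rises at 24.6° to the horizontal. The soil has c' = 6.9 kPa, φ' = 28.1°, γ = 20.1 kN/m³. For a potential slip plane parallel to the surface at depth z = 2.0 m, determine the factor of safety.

For an infinite slope with a slip plane parallel to the surface (no pore pressure): FS = [c' + γz cos²β tanφ'] / [γz sinβ cosβ].
γz = 20.1·2.0 = 40.20 kN/m²
Numerator = 6.9 + 40.20·cos²24.6°·tan28.1° = 6.9 + 40.20·0.8267·0.5340 = 24.645 kPa
Denominator = 40.20·sin24.6°·cos24.6° = 40.20·0.4163·0.9092 = 15.216 kPa
FS = 24.645 / 15.216 = 1.620

FS = 1.62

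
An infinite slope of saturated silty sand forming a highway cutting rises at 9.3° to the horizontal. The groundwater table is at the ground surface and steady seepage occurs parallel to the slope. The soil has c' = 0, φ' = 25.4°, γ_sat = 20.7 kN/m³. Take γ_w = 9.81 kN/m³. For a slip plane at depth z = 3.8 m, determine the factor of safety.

With seepage parallel to the slope and the water table at the surface, the effective normal stress on the slip plane uses the buoyant unit weight γ' = γ_sat − γ_w while the driving shear stress uses γ_sat:
FS = [c' + γ' z cos²β tanφ'] / [γ_sat z sinβ cosβ]
(For c' = 0 this reduces to FS = (γ'/γ_sat)·tanφ'/tanβ.)
γ' = 20.7 − 9.81 = 10.89 kN/m³
Numerator = 0.0 + 10.89·3.8·cos²9.3°·tan25.4° = 0.0 + 10.89·3.8·0.9739·0.4748 = 19.136 kPa
Denominator = 20.7·3.8·sin9.3°·cos9.3° = 20.7·3.8·0.1616·0.9869 = 12.545 kPa
FS = 19.136 / 12.545 = 1.525

FS = 1.53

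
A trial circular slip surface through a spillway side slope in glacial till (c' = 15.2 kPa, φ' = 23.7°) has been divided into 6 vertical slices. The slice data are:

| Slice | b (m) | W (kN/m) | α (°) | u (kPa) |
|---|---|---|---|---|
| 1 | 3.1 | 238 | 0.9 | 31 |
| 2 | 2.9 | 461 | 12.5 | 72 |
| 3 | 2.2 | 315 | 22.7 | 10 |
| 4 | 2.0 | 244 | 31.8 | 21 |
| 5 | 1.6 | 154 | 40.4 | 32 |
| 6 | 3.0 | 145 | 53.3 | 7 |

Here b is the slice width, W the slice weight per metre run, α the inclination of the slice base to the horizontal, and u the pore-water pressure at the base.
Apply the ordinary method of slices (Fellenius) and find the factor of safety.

Ordinary method of slices: FS = Σ[c'·Δl_i + (W_i cosα_i − u_i·Δl_i)·tanφ'] / Σ W_i sinα_i, with Δl_i = b_i / cosα_i.
Slice 1: Δl = 3.1/cos0.9° = 3.100 m; N'_1 = 238·cos0.9° − 31·3.100 = 141.9; c'Δl = 47.13; W sinα = 3.7
Slice 2: Δl = 2.9/cos12.5° = 2.970 m; N'_2 = 461·cos12.5° − 72·2.970 = 236.2; c'Δl = 45.15; W sinα = 99.8
Slice 3: Δl = 2.2/cos22.7° = 2.385 m; N'_3 = 315·cos22.7° − 10·2.385 = 266.8; c'Δl = 36.25; W sinα = 121.6
Slice 4: Δl = 2.0/cos31.8° = 2.353 m; N'_4 = 244·cos31.8° − 21·2.353 = 158.0; c'Δl = 35.77; W sinα = 128.6
Slice 5: Δl = 1.6/cos40.4° = 2.101 m; N'_5 = 154·cos40.4° − 32·2.101 = 50.0; c'Δl = 31.94; W sinα = 99.8
Slice 6: Δl = 3.0/cos53.3° = 5.020 m; N'_6 = 145·cos53.3° − 7·5.020 = 51.5; c'Δl = 76.30; W sinα = 116.3
Σc'Δl = 272.5 kN/m; ΣN' = 904.3 kN/m; ΣW sinα = 569.7 kN/m
Resisting = 272.5 + 904.3·tan23.7° = 272.5 + 397.0 = 669.5 kN/m
FS = 669.5 / 569.7 = 1.175

FS = 1.18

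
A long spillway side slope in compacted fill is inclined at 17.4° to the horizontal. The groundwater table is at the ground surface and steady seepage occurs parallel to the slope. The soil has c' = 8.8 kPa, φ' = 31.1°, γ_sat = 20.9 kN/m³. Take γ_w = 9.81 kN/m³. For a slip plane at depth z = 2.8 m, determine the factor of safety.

FS = 1.55

With seepage parallel to the slope and the water table at the surface, the effective normal stress on the slip plane uses the buoyant unit weight γ' = γ_sat − γ_w while the driving shear stress uses γ_sat:
FS = [c' + γ' z cos²β tanφ'] / [γ_sat z sinβ cosβ]
γ' = 20.9 − 9.81 = 11.09 kN/m³
Numerator = 8.8 + 11.09·2.8·cos²17.4°·tan31.1° = 8.8 + 11.09·2.8·0.9106·0.6032 = 25.857 kPa
Denominator = 20.9·2.8·sin17.4°·cos17.4° = 20.9·2.8·0.2990·0.9542 = 16.699 kPa
FS = 25.857 / 16.699 = 1.548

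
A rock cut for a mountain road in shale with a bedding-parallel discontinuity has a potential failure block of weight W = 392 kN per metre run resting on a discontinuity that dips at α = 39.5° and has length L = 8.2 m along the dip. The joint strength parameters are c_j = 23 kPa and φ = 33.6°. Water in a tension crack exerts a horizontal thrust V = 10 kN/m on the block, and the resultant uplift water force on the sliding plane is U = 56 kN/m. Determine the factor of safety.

Resolving the block weight along and normal to the plane and applying the Mohr–Coulomb strength on the joint:
N' = W cosα − U − V sinα = 392·cos39.5° − 56 − 10·sin39.5° = 240.1 kN/m
Driving force T = W sinα + V cosα = 392·sin39.5° + 10·cos39.5° = 257.1 kN/m
Resisting force R = c_j·L + N'·tanφ = 23·8.2 + 240.1·tan33.6° = 188.6 + 159.5 = 348.1 kN/m
FS = R / T = 348.1 / 257.1 = 1.354

FS = 1.35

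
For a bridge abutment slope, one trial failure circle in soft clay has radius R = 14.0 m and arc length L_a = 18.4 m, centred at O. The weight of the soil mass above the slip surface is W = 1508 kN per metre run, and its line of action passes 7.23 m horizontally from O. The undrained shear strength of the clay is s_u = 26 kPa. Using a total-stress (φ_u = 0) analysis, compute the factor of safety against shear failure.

Taking moments about the centre O, the resisting moment is provided by the undrained shear strength acting along the arc:
M_R = s_u·L_a·R = 26·18.40·14.0 = 6697.6 kN·m/m
M_D = W·d = 1508·7.23 = 10902.8 kN·m/m
FS = M_R / M_D = 6697.6 / 10902.8 = 0.614

FS = 0.61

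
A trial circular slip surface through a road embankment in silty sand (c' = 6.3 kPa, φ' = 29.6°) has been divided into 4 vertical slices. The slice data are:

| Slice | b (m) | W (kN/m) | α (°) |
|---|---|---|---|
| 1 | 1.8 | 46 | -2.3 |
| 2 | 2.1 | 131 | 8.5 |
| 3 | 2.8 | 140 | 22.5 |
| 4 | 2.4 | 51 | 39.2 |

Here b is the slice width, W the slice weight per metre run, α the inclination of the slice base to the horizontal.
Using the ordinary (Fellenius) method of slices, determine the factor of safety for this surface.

FS = 2.51

Ordinary method of slices: FS = Σ[c'·Δl_i + (W_i cosα_i)·tanφ'] / Σ W_i sinα_i, with Δl_i = b_i / cosα_i.
Slice 1: Δl = 1.8/cos(-2.3°) = 1.801 m; N'_1 = 46·cos(-2.3°) = 46.0; c'Δl = 11.35; W sinα = -1.8
Slice 2: Δl = 2.1/cos8.5° = 2.123 m; N'_2 = 131·cos8.5° = 129.6; c'Δl = 13.38; W sinα = 19.4
Slice 3: Δl = 2.8/cos22.5° = 3.031 m; N'_3 = 140·cos22.5° = 129.3; c'Δl = 19.09; W sinα = 53.6
Slice 4: Δl = 2.4/cos39.2° = 3.097 m; N'_4 = 51·cos39.2° = 39.5; c'Δl = 19.51; W sinα = 32.2
Σc'Δl = 63.3 kN/m; ΣN' = 344.4 kN/m; ΣW sinα = 103.3 kN/m
Resisting = 63.3 + 344.4·tan29.6° = 63.3 + 195.6 = 259.0 kN/m
FS = 259.0 / 103.3 = 2.506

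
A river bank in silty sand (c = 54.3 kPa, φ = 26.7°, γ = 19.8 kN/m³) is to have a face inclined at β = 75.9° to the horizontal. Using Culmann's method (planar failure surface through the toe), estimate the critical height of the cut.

H_c = 27.42 m

Culmann's analysis gives the critical failure plane at α_cr = (β + φ)/2 = (75.9 + 26.7)/2 = 51.3°, and the critical height
H_c = (4c/γ) · sinβ cosφ / [1 − cos(β − φ)]
    = (4·54.3/19.8) · sin75.9°·cos26.7° / [1 − cos(49.2°)]
    = 10.970 · 0.9699·0.8934 / [1 − 0.6534]
    = 10.970 · 0.8665 / 0.3466
    = 27.42 m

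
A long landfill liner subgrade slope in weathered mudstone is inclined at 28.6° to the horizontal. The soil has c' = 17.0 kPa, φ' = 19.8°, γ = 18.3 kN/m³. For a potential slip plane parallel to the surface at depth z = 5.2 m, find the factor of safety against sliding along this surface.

For an infinite slope with a slip plane parallel to the surface (no pore pressure): FS = [c' + γz cos²β tanφ'] / [γz sinβ cosβ].
γz = 18.3·5.2 = 95.16 kN/m²
Numerator = 17.0 + 95.16·cos²28.6°·tan19.8° = 17.0 + 95.16·0.7709·0.3600 = 43.409 kPa
Denominator = 95.16·sin28.6°·cos28.6° = 95.16·0.4787·0.8780 = 39.994 kPa
FS = 43.409 / 39.994 = 1.085

FS = 1.09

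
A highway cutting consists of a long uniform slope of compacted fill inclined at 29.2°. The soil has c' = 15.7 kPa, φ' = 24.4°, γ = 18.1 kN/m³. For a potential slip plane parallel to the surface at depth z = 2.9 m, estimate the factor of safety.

For an infinite slope with a slip plane parallel to the surface (no pore pressure): FS = [c' + γz cos²β tanφ'] / [γz sinβ cosβ].
γz = 18.1·2.9 = 52.49 kN/m²
Numerator = 15.7 + 52.49·cos²29.2°·tan24.4° = 15.7 + 52.49·0.7620·0.4536 = 33.843 kPa
Denominator = 52.49·sin29.2°·cos29.2° = 52.49·0.4879·0.8729 = 22.354 kPa
FS = 33.843 / 22.354 = 1.514

FS = 1.51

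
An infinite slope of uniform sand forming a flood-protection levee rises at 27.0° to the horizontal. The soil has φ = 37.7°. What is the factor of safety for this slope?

FS = 1.52

For a dry cohesionless infinite slope the factor of safety is FS = tanφ / tanβ.
FS = tan37.7° / tan27.0° = 0.7729 / 0.5095 = 1.517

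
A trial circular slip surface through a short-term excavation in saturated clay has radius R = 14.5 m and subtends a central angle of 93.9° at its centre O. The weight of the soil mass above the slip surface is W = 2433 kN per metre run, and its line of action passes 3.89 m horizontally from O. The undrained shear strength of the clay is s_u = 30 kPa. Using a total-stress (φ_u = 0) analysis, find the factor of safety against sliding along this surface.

Taking moments about the centre O, the resisting moment is provided by the undrained shear strength acting along the arc:
Arc length L_a = R·θ = 14.5·(93.9°·π/180) = 14.5·1.6389 = 23.76 m
M_R = s_u·L_a·R = 30·23.76·14.5 = 10337.1 kN·m/m
M_D = W·d = 2433·3.89 = 9464.4 kN·m/m
FS = M_R / M_D = 10337.1 / 9464.4 = 1.092

FS = 1.09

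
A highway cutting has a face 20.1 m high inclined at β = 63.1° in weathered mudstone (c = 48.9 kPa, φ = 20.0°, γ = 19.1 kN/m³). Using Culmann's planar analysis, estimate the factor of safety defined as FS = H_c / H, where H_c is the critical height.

FS = 1.58

H_c = (4c/γ) · sinβ cosφ / [1 − cos(β − φ)]
    = (4·48.9/19.1) · sin63.1°·cos20.0° / [1 − cos43.1°]
    = 10.241 · 0.8380 / 0.2698 = 31.80 m
FS = H_c / H = 31.80 / 20.1 = 1.582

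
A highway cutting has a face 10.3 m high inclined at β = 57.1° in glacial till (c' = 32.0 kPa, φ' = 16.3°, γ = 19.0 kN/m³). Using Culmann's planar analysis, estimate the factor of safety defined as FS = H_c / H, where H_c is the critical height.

FS = 2.17

H_c = (4c'/γ) · sinβ cosφ' / [1 − cos(β − φ')]
    = (4·32.0/19.0) · sin57.1°·cos16.3° / [1 − cos40.8°]
    = 6.737 · 0.8059 / 0.2430 = 22.34 m
FS = H_c / H = 22.34 / 10.3 = 2.169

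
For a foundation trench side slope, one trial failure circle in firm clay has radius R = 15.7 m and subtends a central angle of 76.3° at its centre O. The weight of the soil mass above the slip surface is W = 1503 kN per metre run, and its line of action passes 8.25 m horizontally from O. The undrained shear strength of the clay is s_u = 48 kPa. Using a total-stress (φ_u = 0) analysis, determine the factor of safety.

Taking moments about the centre O, the resisting moment is provided by the undrained shear strength acting along the arc:
Arc length L_a = R·θ = 15.7·(76.3°·π/180) = 15.7·1.3317 = 20.91 m
M_R = s_u·L_a·R = 48·20.91·15.7 = 15755.9 kN·m/m
M_D = W·d = 1503·8.25 = 12399.8 kN·m/m
FS = M_R / M_D = 15755.9 / 12399.8 = 1.271

FS = 1.27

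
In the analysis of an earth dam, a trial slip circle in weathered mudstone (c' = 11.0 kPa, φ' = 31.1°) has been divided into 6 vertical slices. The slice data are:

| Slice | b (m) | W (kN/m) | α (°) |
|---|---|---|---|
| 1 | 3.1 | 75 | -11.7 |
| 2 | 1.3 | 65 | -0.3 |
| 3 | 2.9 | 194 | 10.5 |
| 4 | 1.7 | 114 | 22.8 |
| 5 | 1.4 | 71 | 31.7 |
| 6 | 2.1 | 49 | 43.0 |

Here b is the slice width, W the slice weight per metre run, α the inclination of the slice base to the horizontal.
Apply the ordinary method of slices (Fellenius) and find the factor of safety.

Ordinary method of slices: FS = Σ[c'·Δl_i + (W_i cosα_i)·tanφ'] / Σ W_i sinα_i, with Δl_i = b_i / cosα_i.
Slice 1: Δl = 3.1/cos(-11.7°) = 3.166 m; N'_1 = 75·cos(-11.7°) = 73.4; c'Δl = 34.82; W sinα = -15.2
Slice 2: Δl = 1.3/cos(-0.3°) = 1.300 m; N'_2 = 65·cos(-0.3°) = 65.0; c'Δl = 14.30; W sinα = -0.3
Slice 3: Δl = 2.9/cos10.5° = 2.949 m; N'_3 = 194·cos10.5° = 190.8; c'Δl = 32.44; W sinα = 35.4
Slice 4: Δl = 1.7/cos22.8° = 1.844 m; N'_4 = 114·cos22.8° = 105.1; c'Δl = 20.29; W sinα = 44.2
Slice 5: Δl = 1.4/cos31.7° = 1.645 m; N'_5 = 71·cos31.7° = 60.4; c'Δl = 18.10; W sinα = 37.3
Slice 6: Δl = 2.1/cos43.0° = 2.871 m; N'_6 = 49·cos43.0° = 35.8; c'Δl = 31.59; W sinα = 33.4
Σc'Δl = 151.5 kN/m; ΣN' = 530.5 kN/m; ΣW sinα = 134.7 kN/m
Resisting = 151.5 + 530.5·tan31.1° = 151.5 + 320.0 = 471.6 kN/m
FS = 471.6 / 134.7 = 3.501

FS = 3.50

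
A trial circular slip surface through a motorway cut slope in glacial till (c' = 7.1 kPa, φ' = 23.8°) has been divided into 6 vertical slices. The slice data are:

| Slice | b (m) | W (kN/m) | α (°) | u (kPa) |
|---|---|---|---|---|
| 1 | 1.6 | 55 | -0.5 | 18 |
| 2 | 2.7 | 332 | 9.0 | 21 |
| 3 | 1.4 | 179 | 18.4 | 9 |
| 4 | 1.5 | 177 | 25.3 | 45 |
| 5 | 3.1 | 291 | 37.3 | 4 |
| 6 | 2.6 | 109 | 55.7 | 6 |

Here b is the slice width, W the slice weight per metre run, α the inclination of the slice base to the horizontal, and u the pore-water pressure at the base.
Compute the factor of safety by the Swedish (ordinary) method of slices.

Ordinary method of slices: FS = Σ[c'·Δl_i + (W_i cosα_i − u_i·Δl_i)·tanφ'] / Σ W_i sinα_i, with Δl_i = b_i / cosα_i.
Slice 1: Δl = 1.6/cos(-0.5°) = 1.600 m; N'_1 = 55·cos(-0.5°) − 18·1.600 = 26.2; c'Δl = 11.36; W sinα = -0.5
Slice 2: Δl = 2.7/cos9.0° = 2.734 m; N'_2 = 332·cos9.0° − 21·2.734 = 270.5; c'Δl = 19.41; W sinα = 51.9
Slice 3: Δl = 1.4/cos18.4° = 1.475 m; N'_3 = 179·cos18.4° − 9·1.475 = 156.6; c'Δl = 10.48; W sinα = 56.5
Slice 4: Δl = 1.5/cos25.3° = 1.659 m; N'_4 = 177·cos25.3° − 45·1.659 = 85.4; c'Δl = 11.78; W sinα = 75.6
Slice 5: Δl = 3.1/cos37.3° = 3.897 m; N'_5 = 291·cos37.3° − 4·3.897 = 215.9; c'Δl = 27.67; W sinα = 176.3
Slice 6: Δl = 2.6/cos55.7° = 4.614 m; N'_6 = 109·cos55.7° − 6·4.614 = 33.7; c'Δl = 32.76; W sinα = 90.0
Σc'Δl = 113.5 kN/m; ΣN' = 788.3 kN/m; ΣW sinα = 450.0 kN/m
Resisting = 113.5 + 788.3·tan23.8° = 113.5 + 347.7 = 461.1 kN/m
FS = 461.1 / 450.0 = 1.025

FS = 1.02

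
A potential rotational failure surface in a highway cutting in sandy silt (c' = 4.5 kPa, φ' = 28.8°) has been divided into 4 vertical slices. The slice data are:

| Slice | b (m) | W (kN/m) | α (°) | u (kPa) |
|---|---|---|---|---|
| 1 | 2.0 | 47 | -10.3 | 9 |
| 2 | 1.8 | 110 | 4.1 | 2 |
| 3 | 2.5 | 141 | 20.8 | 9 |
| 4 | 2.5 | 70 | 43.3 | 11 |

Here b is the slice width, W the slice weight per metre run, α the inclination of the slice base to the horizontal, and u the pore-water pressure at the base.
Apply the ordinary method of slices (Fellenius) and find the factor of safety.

FS = 1.90

Ordinary method of slices: FS = Σ[c'·Δl_i + (W_i cosα_i − u_i·Δl_i)·tanφ'] / Σ W_i sinα_i, with Δl_i = b_i / cosα_i.
Slice 1: Δl = 2.0/cos(-10.3°) = 2.033 m; N'_1 = 47·cos(-10.3°) − 9·2.033 = 27.9; c'Δl = 9.15; W sinα = -8.4
Slice 2: Δl = 1.8/cos4.1° = 1.805 m; N'_2 = 110·cos4.1° − 2·1.805 = 106.1; c'Δl = 8.12; W sinα = 7.9
Slice 3: Δl = 2.5/cos20.8° = 2.674 m; N'_3 = 141·cos20.8° − 9·2.674 = 107.7; c'Δl = 12.03; W sinα = 50.1
Slice 4: Δl = 2.5/cos43.3° = 3.435 m; N'_4 = 70·cos43.3° − 11·3.435 = 13.2; c'Δl = 15.46; W sinα = 48.0
Σc'Δl = 44.8 kN/m; ΣN' = 255.0 kN/m; ΣW sinα = 97.5 kN/m
Resisting = 44.8 + 255.0·tan28.8° = 44.8 + 140.2 = 184.9 kN/m
FS = 184.9 / 97.5 = 1.896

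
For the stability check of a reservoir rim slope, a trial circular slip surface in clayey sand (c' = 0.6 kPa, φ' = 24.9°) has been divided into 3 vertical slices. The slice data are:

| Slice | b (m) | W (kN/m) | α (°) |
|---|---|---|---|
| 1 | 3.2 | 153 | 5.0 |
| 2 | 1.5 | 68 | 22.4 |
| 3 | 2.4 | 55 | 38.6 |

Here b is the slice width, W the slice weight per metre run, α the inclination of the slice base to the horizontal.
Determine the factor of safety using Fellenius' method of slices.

Ordinary method of slices: FS = Σ[c'·Δl_i + (W_i cosα_i)·tanφ'] / Σ W_i sinα_i, with Δl_i = b_i / cosα_i.
Slice 1: Δl = 3.2/cos5.0° = 3.212 m; N'_1 = 153·cos5.0° = 152.4; c'Δl = 1.93; W sinα = 13.3
Slice 2: Δl = 1.5/cos22.4° = 1.622 m; N'_2 = 68·cos22.4° = 62.9; c'Δl = 0.97; W sinα = 25.9
Slice 3: Δl = 2.4/cos38.6° = 3.071 m; N'_3 = 55·cos38.6° = 43.0; c'Δl = 1.84; W sinα = 34.3
Σc'Δl = 4.7 kN/m; ΣN' = 258.3 kN/m; ΣW sinα = 73.6 kN/m
Resisting = 4.7 + 258.3·tan24.9° = 4.7 + 119.9 = 124.6 kN/m
FS = 124.6 / 73.6 = 1.694

FS = 1.69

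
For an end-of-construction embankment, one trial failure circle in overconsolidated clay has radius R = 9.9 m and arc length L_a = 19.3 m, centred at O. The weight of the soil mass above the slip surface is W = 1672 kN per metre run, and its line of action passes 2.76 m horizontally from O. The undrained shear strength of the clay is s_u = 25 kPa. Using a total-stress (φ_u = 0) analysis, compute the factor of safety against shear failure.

Taking moments about the centre O, the resisting moment is provided by the undrained shear strength acting along the arc:
M_R = s_u·L_a·R = 25·19.30·9.9 = 4776.8 kN·m/m
M_D = W·d = 1672·2.76 = 4614.7 kN·m/m
FS = M_R / M_D = 4776.8 / 4614.7 = 1.035

FS = 1.04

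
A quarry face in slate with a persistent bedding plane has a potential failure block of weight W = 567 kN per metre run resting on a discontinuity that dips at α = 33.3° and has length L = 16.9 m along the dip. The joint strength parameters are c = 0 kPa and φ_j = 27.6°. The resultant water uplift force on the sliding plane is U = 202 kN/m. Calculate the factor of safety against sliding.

Resolving the block weight along and normal to the plane and applying the Mohr–Coulomb strength on the joint:
N' = W cosα − U = 567·cos33.3° − 202 = 271.9 kN/m
Driving force T = W sinα = 567·sin33.3° = 311.3 kN/m
Resisting force R = c·L + N'·tanφ_j = 0·16.9 + 271.9·tan27.6° = 0.0 + 142.1 = 142.1 kN/m
FS = R / T = 142.1 / 311.3 = 0.457

FS = 0.46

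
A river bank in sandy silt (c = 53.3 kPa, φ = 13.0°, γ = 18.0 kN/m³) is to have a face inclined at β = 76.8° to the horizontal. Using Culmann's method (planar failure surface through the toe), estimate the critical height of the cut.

H_c = 20.12 m

Culmann's analysis gives the critical failure plane at α_cr = (β + φ)/2 = (76.8 + 13.0)/2 = 44.9°, and the critical height
H_c = (4c/γ) · sinβ cosφ / [1 − cos(β − φ)]
    = (4·53.3/18.0) · sin76.8°·cos13.0° / [1 − cos(63.8°)]
    = 11.844 · 0.9736·0.9744 / [1 − 0.4415]
    = 11.844 · 0.9486 / 0.5585
    = 20.12 m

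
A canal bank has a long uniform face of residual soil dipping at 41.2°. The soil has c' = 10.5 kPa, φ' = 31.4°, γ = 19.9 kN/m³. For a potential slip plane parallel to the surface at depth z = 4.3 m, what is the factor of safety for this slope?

For an infinite slope with a slip plane parallel to the surface (no pore pressure): FS = [c' + γz cos²β tanφ'] / [γz sinβ cosβ].
γz = 19.9·4.3 = 85.57 kN/m²
Numerator = 10.5 + 85.57·cos²41.2°·tan31.4° = 10.5 + 85.57·0.5661·0.6104 = 40.070 kPa
Denominator = 85.57·sin41.2°·cos41.2° = 85.57·0.6587·0.7524 = 42.409 kPa
FS = 40.070 / 42.409 = 0.945

FS = 0.94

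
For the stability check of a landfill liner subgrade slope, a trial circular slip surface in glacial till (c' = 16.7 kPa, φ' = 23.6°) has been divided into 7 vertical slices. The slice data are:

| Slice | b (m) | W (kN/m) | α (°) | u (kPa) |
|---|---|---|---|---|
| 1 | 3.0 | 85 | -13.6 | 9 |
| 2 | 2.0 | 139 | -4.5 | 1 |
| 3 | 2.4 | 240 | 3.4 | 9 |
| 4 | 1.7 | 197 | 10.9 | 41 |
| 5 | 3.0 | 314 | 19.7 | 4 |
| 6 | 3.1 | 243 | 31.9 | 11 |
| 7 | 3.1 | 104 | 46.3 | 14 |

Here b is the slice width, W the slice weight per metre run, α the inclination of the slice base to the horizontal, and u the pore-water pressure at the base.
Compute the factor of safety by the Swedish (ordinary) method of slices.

FS = 2.35

Ordinary method of slices: FS = Σ[c'·Δl_i + (W_i cosα_i − u_i·Δl_i)·tanφ'] / Σ W_i sinα_i, with Δl_i = b_i / cosα_i.
Slice 1: Δl = 3.0/cos(-13.6°) = 3.087 m; N'_1 = 85·cos(-13.6°) − 9·3.087 = 54.8; c'Δl = 51.55; W sinα = -20.0
Slice 2: Δl = 2.0/cos(-4.5°) = 2.006 m; N'_2 = 139·cos(-4.5°) − 1·2.006 = 136.6; c'Δl = 33.50; W sinα = -10.9
Slice 3: Δl = 2.4/cos3.4° = 2.404 m; N'_3 = 240·cos3.4° − 9·2.404 = 217.9; c'Δl = 40.15; W sinα = 14.2
Slice 4: Δl = 1.7/cos10.9° = 1.731 m; N'_4 = 197·cos10.9° − 41·1.731 = 122.5; c'Δl = 28.91; W sinα = 37.3
Slice 5: Δl = 3.0/cos19.7° = 3.187 m; N'_5 = 314·cos19.7° − 4·3.187 = 282.9; c'Δl = 53.21; W sinα = 105.8
Slice 6: Δl = 3.1/cos31.9° = 3.651 m; N'_6 = 243·cos31.9° − 11·3.651 = 166.1; c'Δl = 60.98; W sinα = 128.4
Slice 7: Δl = 3.1/cos46.3° = 4.487 m; N'_7 = 104·cos46.3° − 14·4.487 = 9.0; c'Δl = 74.93; W sinα = 75.2
Σc'Δl = 343.2 kN/m; ΣN' = 989.9 kN/m; ΣW sinα = 330.0 kN/m
Resisting = 343.2 + 989.9·tan23.6° = 343.2 + 432.5 = 775.7 kN/m
FS = 775.7 / 330.0 = 2.350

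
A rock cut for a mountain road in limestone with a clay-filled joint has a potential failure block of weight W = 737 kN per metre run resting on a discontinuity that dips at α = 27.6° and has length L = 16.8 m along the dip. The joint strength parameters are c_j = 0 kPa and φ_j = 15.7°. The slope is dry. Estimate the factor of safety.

Resolving the block weight along and normal to the plane and applying the Mohr–Coulomb strength on the joint:
N' = W cosα = 737·cos27.6° = 653.1 kN/m
Driving force T = W sinα = 737·sin27.6° = 341.4 kN/m
Resisting force R = c_j·L + N'·tanφ_j = 0·16.8 + 653.1·tan15.7° = 0.0 + 183.6 = 183.6 kN/m
FS = R / T = 183.6 / 341.4 = 0.538

FS = 0.54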